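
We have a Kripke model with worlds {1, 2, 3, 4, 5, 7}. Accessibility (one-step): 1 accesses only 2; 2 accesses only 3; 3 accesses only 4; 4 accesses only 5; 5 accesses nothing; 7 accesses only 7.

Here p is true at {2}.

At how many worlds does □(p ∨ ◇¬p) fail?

1: successors {2}; p ∨ ◇¬p there: 2:T. ✓
2: successors {3}; p ∨ ◇¬p there: 3:T. ✓
3: successors {4}; p ∨ ◇¬p there: 4:T. ✓
4: successors {5}; p ∨ ◇¬p there: 5:F. ✗
5: no successors, so □(p ∨ ◇¬p) holds vacuously. ✓
7: successors {7}; p ∨ ◇¬p there: 7:T. ✓
Satisfying worlds: {1, 2, 3, 5, 7}.
So □(p ∨ ◇¬p) fails at the other 1 world.

1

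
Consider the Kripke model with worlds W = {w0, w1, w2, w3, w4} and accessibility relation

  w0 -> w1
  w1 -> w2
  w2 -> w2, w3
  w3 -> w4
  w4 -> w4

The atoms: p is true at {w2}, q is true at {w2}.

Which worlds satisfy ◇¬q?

{w0, w2, w3, w4}

w0: successors {w1}; ¬q there: w1:T. ✓
w1: successors {w2}; ¬q there: w2:F. ✗
w2: successors {w2, w3}; ¬q there: w2:F, w3:T. ✓
w3: successors {w4}; ¬q there: w4:T. ✓
w4: successors {w4}; ¬q there: w4:T. ✓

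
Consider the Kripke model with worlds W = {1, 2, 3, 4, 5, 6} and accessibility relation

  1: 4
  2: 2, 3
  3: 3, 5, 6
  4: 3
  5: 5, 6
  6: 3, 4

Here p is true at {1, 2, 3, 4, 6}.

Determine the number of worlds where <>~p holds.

2

1: successors {4}; ~p there: 4:F. ✗
2: successors {2, 3}; ~p there: 2:F, 3:F. ✗
3: successors {3, 5, 6}; ~p there: 3:F, 5:T, 6:F. ✓
4: successors {3}; ~p there: 3:F. ✗
5: successors {5, 6}; ~p there: 5:T, 6:F. ✓
6: successors {3, 4}; ~p there: 3:F, 4:F. ✗
Satisfying worlds: {3, 5}.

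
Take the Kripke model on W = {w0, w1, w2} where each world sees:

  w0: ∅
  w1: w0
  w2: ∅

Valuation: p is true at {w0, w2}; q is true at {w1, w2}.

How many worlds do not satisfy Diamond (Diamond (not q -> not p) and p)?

w0: no successors, so Diamond (Diamond (not q -> not p) and p) fails. ✗
w1: successors {w0}; Diamond (not q -> not p) and p there: w0:F. ✗
w2: no successors, so Diamond (Diamond (not q -> not p) and p) fails. ✗
Satisfying worlds: ∅.
So Diamond (Diamond (not q -> not p) and p) fails at the other 3 worlds.

3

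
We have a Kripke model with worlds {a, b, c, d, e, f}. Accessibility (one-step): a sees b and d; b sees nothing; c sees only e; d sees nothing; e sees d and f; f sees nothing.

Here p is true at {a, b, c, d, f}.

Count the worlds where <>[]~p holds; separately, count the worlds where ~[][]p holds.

For <>[]~p:
a: successors {b, d}; []~p there: b:T, d:T. ✓
b: no successors, so <>[]~p fails. ✗
c: successors {e}; []~p there: e:F. ✗
d: no successors, so <>[]~p fails. ✗
e: successors {d, f}; []~p there: d:T, f:T. ✓
f: no successors, so <>[]~p fails. ✗
— 2 worlds.
For ~[][]p:
a: [][]p is T. ✗
b: [][]p is T. ✗
c: [][]p is T. ✗
d: [][]p is T. ✗
e: [][]p is T. ✗
f: [][]p is T. ✗
— 0 worlds.

2 and 0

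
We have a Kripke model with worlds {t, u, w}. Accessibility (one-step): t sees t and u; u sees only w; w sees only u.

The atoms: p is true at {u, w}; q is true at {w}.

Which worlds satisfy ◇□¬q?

t: successors {t, u}; □¬q there: t:T, u:F. ✓
u: successors {w}; □¬q there: w:T. ✓
w: successors {u}; □¬q there: u:F. ✗

{t, u}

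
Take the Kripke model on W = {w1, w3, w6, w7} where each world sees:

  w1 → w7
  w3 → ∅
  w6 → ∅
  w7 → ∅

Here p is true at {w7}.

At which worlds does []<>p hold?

{w3, w6, w7}

w1: successors {w7}; <>p there: w7:F. ✗
w3: no successors, so []<>p holds vacuously. ✓
w6: no successors, so []<>p holds vacuously. ✓
w7: no successors, so []<>p holds vacuously. ✓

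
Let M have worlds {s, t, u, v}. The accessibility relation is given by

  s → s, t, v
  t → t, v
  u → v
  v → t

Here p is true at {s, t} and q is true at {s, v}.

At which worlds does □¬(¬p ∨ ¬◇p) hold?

s: successors {s, t, v}; ¬(¬p ∨ ¬◇p) there: s:T, t:T, v:F. ✗
t: successors {t, v}; ¬(¬p ∨ ¬◇p) there: t:T, v:F. ✗
u: successors {v}; ¬(¬p ∨ ¬◇p) there: v:F. ✗
v: successors {t}; ¬(¬p ∨ ¬◇p) there: t:T. ✓

{v}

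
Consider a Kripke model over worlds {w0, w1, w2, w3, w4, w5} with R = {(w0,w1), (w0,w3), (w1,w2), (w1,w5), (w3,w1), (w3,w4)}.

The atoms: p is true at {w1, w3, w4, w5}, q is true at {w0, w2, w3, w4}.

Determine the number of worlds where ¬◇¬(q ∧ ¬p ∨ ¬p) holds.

w0: ◇¬(q ∧ ¬p ∨ ¬p) is T. ✗
w1: ◇¬(q ∧ ¬p ∨ ¬p) is T. ✗
w2: ◇¬(q ∧ ¬p ∨ ¬p) is F. ✓
w3: ◇¬(q ∧ ¬p ∨ ¬p) is T. ✗
w4: ◇¬(q ∧ ¬p ∨ ¬p) is F. ✓
w5: ◇¬(q ∧ ¬p ∨ ¬p) is F. ✓
Satisfying worlds: {w2, w4, w5}.

3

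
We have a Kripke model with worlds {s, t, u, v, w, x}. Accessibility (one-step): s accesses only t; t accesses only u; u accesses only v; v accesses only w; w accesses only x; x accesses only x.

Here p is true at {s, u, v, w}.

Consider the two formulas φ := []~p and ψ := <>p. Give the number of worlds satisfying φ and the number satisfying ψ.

3 and 3

For []~p:
s: successors {t}; ~p there: t:T. ✓
t: successors {u}; ~p there: u:F. ✗
u: successors {v}; ~p there: v:F. ✗
v: successors {w}; ~p there: w:F. ✗
w: successors {x}; ~p there: x:T. ✓
x: successors {x}; ~p there: x:T. ✓
— 3 worlds.
For <>p:
s: successors {t}; p there: t:F. ✗
t: successors {u}; p there: u:T. ✓
u: successors {v}; p there: v:T. ✓
v: successors {w}; p there: w:T. ✓
w: successors {x}; p there: x:F. ✗
x: successors {x}; p there: x:F. ✗
— 3 worlds.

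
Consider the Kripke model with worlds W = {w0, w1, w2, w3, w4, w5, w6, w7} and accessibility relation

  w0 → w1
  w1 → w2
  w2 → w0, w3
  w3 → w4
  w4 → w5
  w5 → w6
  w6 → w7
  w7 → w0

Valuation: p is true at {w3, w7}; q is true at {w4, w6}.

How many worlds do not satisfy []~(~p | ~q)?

8

w0: successors {w1}; ~(~p | ~q) there: w1:F. ✗
w1: successors {w2}; ~(~p | ~q) there: w2:F. ✗
w2: successors {w0, w3}; ~(~p | ~q) there: w0:F, w3:F. ✗
w3: successors {w4}; ~(~p | ~q) there: w4:F. ✗
w4: successors {w5}; ~(~p | ~q) there: w5:F. ✗
w5: successors {w6}; ~(~p | ~q) there: w6:F. ✗
w6: successors {w7}; ~(~p | ~q) there: w7:F. ✗
w7: successors {w0}; ~(~p | ~q) there: w0:F. ✗
Satisfying worlds: ∅.
So []~(~p | ~q) fails at the other 8 worlds.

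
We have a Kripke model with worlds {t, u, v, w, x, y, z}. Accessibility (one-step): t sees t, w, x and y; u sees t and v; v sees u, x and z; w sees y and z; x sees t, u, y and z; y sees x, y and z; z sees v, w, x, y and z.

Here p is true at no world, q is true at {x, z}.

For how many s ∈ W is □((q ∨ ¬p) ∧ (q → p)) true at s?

1

t: successors {t, w, x, y}; (q ∨ ¬p) ∧ (q → p) there: t:T, w:T, x:F, y:T. ✗
u: successors {t, v}; (q ∨ ¬p) ∧ (q → p) there: t:T, v:T. ✓
v: successors {u, x, z}; (q ∨ ¬p) ∧ (q → p) there: u:T, x:F, z:F. ✗
w: successors {y, z}; (q ∨ ¬p) ∧ (q → p) there: y:T, z:F. ✗
x: successors {t, u, y, z}; (q ∨ ¬p) ∧ (q → p) there: t:T, u:T, y:T, z:F. ✗
y: successors {x, y, z}; (q ∨ ¬p) ∧ (q → p) there: x:F, y:T, z:F. ✗
z: successors {v, w, x, y, z}; (q ∨ ¬p) ∧ (q → p) there: v:T, w:T, x:F, y:T, z:F. ✗
Satisfying worlds: {u}.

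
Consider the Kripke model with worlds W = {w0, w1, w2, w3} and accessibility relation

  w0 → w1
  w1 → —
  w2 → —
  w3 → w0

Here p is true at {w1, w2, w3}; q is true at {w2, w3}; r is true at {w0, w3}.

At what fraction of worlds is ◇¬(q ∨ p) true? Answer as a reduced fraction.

w0: successors {w1}; ¬(q ∨ p) there: w1:F. ✗
w1: no successors, so ◇¬(q ∨ p) fails. ✗
w2: no successors, so ◇¬(q ∨ p) fails. ✗
w3: successors {w0}; ¬(q ∨ p) there: w0:T. ✓
That's 1 of 4 worlds, so 1/4.

1/4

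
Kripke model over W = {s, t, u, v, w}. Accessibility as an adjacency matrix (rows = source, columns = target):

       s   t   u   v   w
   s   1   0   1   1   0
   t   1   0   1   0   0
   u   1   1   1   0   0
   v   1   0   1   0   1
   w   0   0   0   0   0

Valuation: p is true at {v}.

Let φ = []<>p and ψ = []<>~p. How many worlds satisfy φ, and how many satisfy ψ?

1 and 4

For []<>p:
s: successors {s, u, v}; <>p there: s:T, u:F, v:F. ✗
t: successors {s, u}; <>p there: s:T, u:F. ✗
u: successors {s, t, u}; <>p there: s:T, t:F, u:F. ✗
v: successors {s, u, w}; <>p there: s:T, u:F, w:F. ✗
w: no successors, so []<>p holds vacuously. ✓
— 1 world.
For []<>~p:
s: successors {s, u, v}; <>~p there: s:T, u:T, v:T. ✓
t: successors {s, u}; <>~p there: s:T, u:T. ✓
u: successors {s, t, u}; <>~p there: s:T, t:T, u:T. ✓
v: successors {s, u, w}; <>~p there: s:T, u:T, w:F. ✗
w: no successors, so []<>~p holds vacuously. ✓
— 4 worlds.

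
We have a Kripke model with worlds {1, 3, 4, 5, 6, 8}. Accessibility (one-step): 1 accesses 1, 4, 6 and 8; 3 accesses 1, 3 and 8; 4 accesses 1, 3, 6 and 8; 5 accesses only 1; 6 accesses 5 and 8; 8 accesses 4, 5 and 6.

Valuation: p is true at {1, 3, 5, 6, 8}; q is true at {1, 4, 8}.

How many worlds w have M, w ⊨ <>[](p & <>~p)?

2

1: successors {1, 4, 6, 8}; [](p & <>~p) there: 1:F, 4:F, 6:F, 8:F. ✗
3: successors {1, 3, 8}; [](p & <>~p) there: 1:F, 3:F, 8:F. ✗
4: successors {1, 3, 6, 8}; [](p & <>~p) there: 1:F, 3:F, 6:F, 8:F. ✗
5: successors {1}; [](p & <>~p) there: 1:F. ✗
6: successors {5, 8}; [](p & <>~p) there: 5:T, 8:F. ✓
8: successors {4, 5, 6}; [](p & <>~p) there: 4:F, 5:T, 6:F. ✓
Satisfying worlds: {6, 8}.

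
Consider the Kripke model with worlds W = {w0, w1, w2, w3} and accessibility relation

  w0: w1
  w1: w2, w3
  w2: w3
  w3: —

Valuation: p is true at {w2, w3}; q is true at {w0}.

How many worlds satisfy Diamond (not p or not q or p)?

w0: successors {w1}; not p or not q or p there: w1:T. ✓
w1: successors {w2, w3}; not p or not q or p there: w2:T, w3:T. ✓
w2: successors {w3}; not p or not q or p there: w3:T. ✓
w3: no successors, so Diamond (not p or not q or p) fails. ✗
Satisfying worlds: {w0, w1, w2}.

3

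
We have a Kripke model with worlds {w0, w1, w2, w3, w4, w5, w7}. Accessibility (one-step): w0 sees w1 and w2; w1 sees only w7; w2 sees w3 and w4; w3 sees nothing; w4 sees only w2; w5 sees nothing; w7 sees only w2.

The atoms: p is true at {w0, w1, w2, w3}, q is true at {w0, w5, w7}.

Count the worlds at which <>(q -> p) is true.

w0: successors {w1, w2}; q -> p there: w1:T, w2:T. ✓
w1: successors {w7}; q -> p there: w7:F. ✗
w2: successors {w3, w4}; q -> p there: w3:T, w4:T. ✓
w3: no successors, so <>(q -> p) fails. ✗
w4: successors {w2}; q -> p there: w2:T. ✓
w5: no successors, so <>(q -> p) fails. ✗
w7: successors {w2}; q -> p there: w2:T. ✓
Satisfying worlds: {w0, w2, w4, w7}.

4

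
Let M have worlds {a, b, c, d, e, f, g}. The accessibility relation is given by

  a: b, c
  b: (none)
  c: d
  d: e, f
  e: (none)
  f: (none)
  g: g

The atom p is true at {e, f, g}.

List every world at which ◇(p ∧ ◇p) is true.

a: successors {b, c}; p ∧ ◇p there: b:F, c:F. ✗
b: no successors, so ◇(p ∧ ◇p) fails. ✗
c: successors {d}; p ∧ ◇p there: d:F. ✗
d: successors {e, f}; p ∧ ◇p there: e:F, f:F. ✗
e: no successors, so ◇(p ∧ ◇p) fails. ✗
f: no successors, so ◇(p ∧ ◇p) fails. ✗
g: successors {g}; p ∧ ◇p there: g:T. ✓

{g}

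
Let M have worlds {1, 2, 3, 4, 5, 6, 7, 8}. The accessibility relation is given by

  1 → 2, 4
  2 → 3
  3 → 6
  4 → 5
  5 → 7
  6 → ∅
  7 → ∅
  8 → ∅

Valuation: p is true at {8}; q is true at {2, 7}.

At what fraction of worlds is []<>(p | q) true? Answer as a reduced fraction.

1: successors {2, 4}; <>(p | q) there: 2:F, 4:F. ✗
2: successors {3}; <>(p | q) there: 3:F. ✗
3: successors {6}; <>(p | q) there: 6:F. ✗
4: successors {5}; <>(p | q) there: 5:T. ✓
5: successors {7}; <>(p | q) there: 7:F. ✗
6: no successors, so []<>(p | q) holds vacuously. ✓
7: no successors, so []<>(p | q) holds vacuously. ✓
8: no successors, so []<>(p | q) holds vacuously. ✓
That's 4 of 8 worlds, so 4/8 = 1/2.

1/2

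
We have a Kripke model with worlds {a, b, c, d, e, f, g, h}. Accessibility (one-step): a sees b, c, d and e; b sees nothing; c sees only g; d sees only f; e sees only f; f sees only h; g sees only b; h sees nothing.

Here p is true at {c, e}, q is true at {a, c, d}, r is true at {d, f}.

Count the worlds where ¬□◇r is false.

2

a: □◇r is F. ✓
b: □◇r is T. ✗
c: □◇r is F. ✓
d: □◇r is F. ✓
e: □◇r is F. ✓
f: □◇r is F. ✓
g: □◇r is F. ✓
h: □◇r is T. ✗
Satisfying worlds: {a, c, d, e, f, g}.
So ¬□◇r fails at the other 2 worlds.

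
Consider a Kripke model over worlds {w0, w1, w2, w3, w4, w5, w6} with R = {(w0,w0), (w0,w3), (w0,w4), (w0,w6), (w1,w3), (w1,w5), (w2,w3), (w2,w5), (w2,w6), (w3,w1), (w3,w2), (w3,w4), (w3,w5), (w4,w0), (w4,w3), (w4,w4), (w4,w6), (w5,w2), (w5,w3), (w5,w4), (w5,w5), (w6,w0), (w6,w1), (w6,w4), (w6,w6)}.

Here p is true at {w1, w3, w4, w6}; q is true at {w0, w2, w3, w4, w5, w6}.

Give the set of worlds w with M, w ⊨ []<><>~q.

w0: successors {w0, w3, w4, w6}; <><>~q there: w0:T, w3:F, w4:T, w6:T. ✗
w1: successors {w3, w5}; <><>~q there: w3:F, w5:T. ✗
w2: successors {w3, w5, w6}; <><>~q there: w3:F, w5:T, w6:T. ✗
w3: successors {w1, w2, w4, w5}; <><>~q there: w1:T, w2:T, w4:T, w5:T. ✓
w4: successors {w0, w3, w4, w6}; <><>~q there: w0:T, w3:F, w4:T, w6:T. ✗
w5: successors {w2, w3, w4, w5}; <><>~q there: w2:T, w3:F, w4:T, w5:T. ✗
w6: successors {w0, w1, w4, w6}; <><>~q there: w0:T, w1:T, w4:T, w6:T. ✓

{w3, w6}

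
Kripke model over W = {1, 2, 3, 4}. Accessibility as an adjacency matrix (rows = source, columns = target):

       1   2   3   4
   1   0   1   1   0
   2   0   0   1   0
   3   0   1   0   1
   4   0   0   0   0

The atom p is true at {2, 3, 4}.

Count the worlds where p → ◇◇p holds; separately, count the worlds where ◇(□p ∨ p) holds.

3 and 3

For p → ◇◇p:
1: p is F, ◇◇p is T. ✓
2: p is T, ◇◇p is T. ✓
3: p is T, ◇◇p is T. ✓
4: p is T, ◇◇p is F. ✗
— 3 worlds.
For ◇(□p ∨ p):
1: successors {2, 3}; □p ∨ p there: 2:T, 3:T. ✓
2: successors {3}; □p ∨ p there: 3:T. ✓
3: successors {2, 4}; □p ∨ p there: 2:T, 4:T. ✓
4: no successors, so ◇(□p ∨ p) fails. ✗
— 3 worlds.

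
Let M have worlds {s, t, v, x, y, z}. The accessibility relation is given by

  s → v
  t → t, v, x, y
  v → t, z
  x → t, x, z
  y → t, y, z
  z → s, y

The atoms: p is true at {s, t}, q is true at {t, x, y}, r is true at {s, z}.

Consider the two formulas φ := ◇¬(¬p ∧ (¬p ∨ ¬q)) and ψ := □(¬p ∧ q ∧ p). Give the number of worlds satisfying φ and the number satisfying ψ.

For ◇¬(¬p ∧ (¬p ∨ ¬q)):
s: successors {v}; ¬(¬p ∧ (¬p ∨ ¬q)) there: v:F. ✗
t: successors {t, v, x, y}; ¬(¬p ∧ (¬p ∨ ¬q)) there: t:T, v:F, x:F, y:F. ✓
v: successors {t, z}; ¬(¬p ∧ (¬p ∨ ¬q)) there: t:T, z:F. ✓
x: successors {t, x, z}; ¬(¬p ∧ (¬p ∨ ¬q)) there: t:T, x:F, z:F. ✓
y: successors {t, y, z}; ¬(¬p ∧ (¬p ∨ ¬q)) there: t:T, y:F, z:F. ✓
z: successors {s, y}; ¬(¬p ∧ (¬p ∨ ¬q)) there: s:T, y:F. ✓
— 5 worlds.
For □(¬p ∧ q ∧ p):
s: successors {v}; ¬p ∧ q ∧ p there: v:F. ✗
t: successors {t, v, x, y}; ¬p ∧ q ∧ p there: t:F, v:F, x:F, y:F. ✗
v: successors {t, z}; ¬p ∧ q ∧ p there: t:F, z:F. ✗
x: successors {t, x, z}; ¬p ∧ q ∧ p there: t:F, x:F, z:F. ✗
y: successors {t, y, z}; ¬p ∧ q ∧ p there: t:F, y:F, z:F. ✗
z: successors {s, y}; ¬p ∧ q ∧ p there: s:F, y:F. ✗
— 0 worlds.

5 and 0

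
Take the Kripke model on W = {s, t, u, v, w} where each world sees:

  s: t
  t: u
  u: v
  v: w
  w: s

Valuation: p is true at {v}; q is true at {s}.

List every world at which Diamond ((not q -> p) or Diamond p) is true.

{t, u, w}

s: successors {t}; (not q -> p) or Diamond p there: t:F. ✗
t: successors {u}; (not q -> p) or Diamond p there: u:T. ✓
u: successors {v}; (not q -> p) or Diamond p there: v:T. ✓
v: successors {w}; (not q -> p) or Diamond p there: w:F. ✗
w: successors {s}; (not q -> p) or Diamond p there: s:T. ✓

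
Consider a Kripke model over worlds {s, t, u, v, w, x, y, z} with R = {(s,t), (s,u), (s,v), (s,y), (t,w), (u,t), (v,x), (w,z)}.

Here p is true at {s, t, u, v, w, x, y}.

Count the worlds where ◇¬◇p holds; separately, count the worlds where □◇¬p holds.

For ◇¬◇p:
s: successors {t, u, v, y}; ¬◇p there: t:F, u:F, v:F, y:T. ✓
t: successors {w}; ¬◇p there: w:T. ✓
u: successors {t}; ¬◇p there: t:F. ✗
v: successors {x}; ¬◇p there: x:T. ✓
w: successors {z}; ¬◇p there: z:T. ✓
x: no successors, so ◇¬◇p fails. ✗
y: no successors, so ◇¬◇p fails. ✗
z: no successors, so ◇¬◇p fails. ✗
— 4 worlds.
For □◇¬p:
s: successors {t, u, v, y}; ◇¬p there: t:F, u:F, v:F, y:F. ✗
t: successors {w}; ◇¬p there: w:T. ✓
u: successors {t}; ◇¬p there: t:F. ✗
v: successors {x}; ◇¬p there: x:F. ✗
w: successors {z}; ◇¬p there: z:F. ✗
x: no successors, so □◇¬p holds vacuously. ✓
y: no successors, so □◇¬p holds vacuously. ✓
z: no successors, so □◇¬p holds vacuously. ✓
— 4 worlds.

4 and 4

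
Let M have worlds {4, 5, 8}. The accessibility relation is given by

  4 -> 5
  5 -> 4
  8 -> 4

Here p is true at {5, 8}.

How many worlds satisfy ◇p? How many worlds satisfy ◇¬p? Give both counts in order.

For ◇p:
4: successors {5}; p there: 5:T. ✓
5: successors {4}; p there: 4:F. ✗
8: successors {4}; p there: 4:F. ✗
— 1 world.
For ◇¬p:
4: successors {5}; ¬p there: 5:F. ✗
5: successors {4}; ¬p there: 4:T. ✓
8: successors {4}; ¬p there: 4:T. ✓
— 2 worlds.

1 and 2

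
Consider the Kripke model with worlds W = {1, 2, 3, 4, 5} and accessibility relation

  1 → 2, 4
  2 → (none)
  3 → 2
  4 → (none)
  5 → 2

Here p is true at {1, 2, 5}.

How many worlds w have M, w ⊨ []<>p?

2

1: successors {2, 4}; <>p there: 2:F, 4:F. ✗
2: no successors, so []<>p holds vacuously. ✓
3: successors {2}; <>p there: 2:F. ✗
4: no successors, so []<>p holds vacuously. ✓
5: successors {2}; <>p there: 2:F. ✗
Satisfying worlds: {2, 4}.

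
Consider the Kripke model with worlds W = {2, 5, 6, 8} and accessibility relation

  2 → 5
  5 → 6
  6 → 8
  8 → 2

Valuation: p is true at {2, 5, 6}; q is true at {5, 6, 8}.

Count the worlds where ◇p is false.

1

2: successors {5}; p there: 5:T. ✓
5: successors {6}; p there: 6:T. ✓
6: successors {8}; p there: 8:F. ✗
8: successors {2}; p there: 2:T. ✓
Satisfying worlds: {2, 5, 8}.
So ◇p fails at the other 1 world.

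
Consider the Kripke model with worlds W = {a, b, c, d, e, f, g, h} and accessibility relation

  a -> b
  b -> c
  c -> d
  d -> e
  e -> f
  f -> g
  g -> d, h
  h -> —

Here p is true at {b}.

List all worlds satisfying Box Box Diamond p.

a: successors {b}; Box Diamond p there: b:F. ✗
b: successors {c}; Box Diamond p there: c:F. ✗
c: successors {d}; Box Diamond p there: d:F. ✗
d: successors {e}; Box Diamond p there: e:F. ✗
e: successors {f}; Box Diamond p there: f:F. ✗
f: successors {g}; Box Diamond p there: g:F. ✗
g: successors {d, h}; Box Diamond p there: d:F, h:T. ✗
h: no successors, so Box Box Diamond p holds vacuously. ✓

{h}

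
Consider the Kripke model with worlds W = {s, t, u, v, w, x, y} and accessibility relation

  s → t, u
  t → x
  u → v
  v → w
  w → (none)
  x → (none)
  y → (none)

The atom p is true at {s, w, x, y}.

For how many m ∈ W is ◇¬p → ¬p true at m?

s: ◇¬p is T, ¬p is F. ✗
t: ◇¬p is F, ¬p is T. ✓
u: ◇¬p is T, ¬p is T. ✓
v: ◇¬p is F, ¬p is T. ✓
w: ◇¬p is F, ¬p is F. ✓
x: ◇¬p is F, ¬p is F. ✓
y: ◇¬p is F, ¬p is F. ✓
Satisfying worlds: {t, u, v, w, x, y}.

6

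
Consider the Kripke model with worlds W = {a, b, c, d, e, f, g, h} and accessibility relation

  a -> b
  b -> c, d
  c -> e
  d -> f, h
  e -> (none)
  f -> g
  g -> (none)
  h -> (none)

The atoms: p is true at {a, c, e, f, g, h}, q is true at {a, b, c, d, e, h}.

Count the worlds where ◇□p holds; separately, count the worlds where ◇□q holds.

4 and 5

For ◇□p:
a: successors {b}; □p there: b:F. ✗
b: successors {c, d}; □p there: c:T, d:T. ✓
c: successors {e}; □p there: e:T. ✓
d: successors {f, h}; □p there: f:T, h:T. ✓
e: no successors, so ◇□p fails. ✗
f: successors {g}; □p there: g:T. ✓
g: no successors, so ◇□p fails. ✗
h: no successors, so ◇□p fails. ✗
— 4 worlds.
For ◇□q:
a: successors {b}; □q there: b:T. ✓
b: successors {c, d}; □q there: c:T, d:F. ✓
c: successors {e}; □q there: e:T. ✓
d: successors {f, h}; □q there: f:F, h:T. ✓
e: no successors, so ◇□q fails. ✗
f: successors {g}; □q there: g:T. ✓
g: no successors, so ◇□q fails. ✗
h: no successors, so ◇□q fails. ✗
— 5 worlds.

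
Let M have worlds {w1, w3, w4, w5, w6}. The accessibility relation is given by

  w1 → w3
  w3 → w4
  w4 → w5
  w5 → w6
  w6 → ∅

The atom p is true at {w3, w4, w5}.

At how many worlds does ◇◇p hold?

w1: successors {w3}; ◇p there: w3:T. ✓
w3: successors {w4}; ◇p there: w4:T. ✓
w4: successors {w5}; ◇p there: w5:F. ✗
w5: successors {w6}; ◇p there: w6:F. ✗
w6: no successors, so ◇◇p fails. ✗
Satisfying worlds: {w1, w3}.

2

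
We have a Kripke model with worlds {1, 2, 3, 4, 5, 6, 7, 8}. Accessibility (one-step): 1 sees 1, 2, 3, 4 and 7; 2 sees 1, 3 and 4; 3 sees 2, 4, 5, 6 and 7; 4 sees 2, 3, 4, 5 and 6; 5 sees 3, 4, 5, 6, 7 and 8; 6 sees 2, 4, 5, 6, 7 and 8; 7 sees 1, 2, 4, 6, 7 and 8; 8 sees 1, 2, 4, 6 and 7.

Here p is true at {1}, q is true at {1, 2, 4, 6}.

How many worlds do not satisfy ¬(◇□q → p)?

8

1: ◇□q → p is T. ✗
2: ◇□q → p is T. ✗
3: ◇□q → p is T. ✗
4: ◇□q → p is T. ✗
5: ◇□q → p is T. ✗
6: ◇□q → p is T. ✗
7: ◇□q → p is T. ✗
8: ◇□q → p is T. ✗
Satisfying worlds: ∅.
So ¬(◇□q → p) fails at the other 8 worlds.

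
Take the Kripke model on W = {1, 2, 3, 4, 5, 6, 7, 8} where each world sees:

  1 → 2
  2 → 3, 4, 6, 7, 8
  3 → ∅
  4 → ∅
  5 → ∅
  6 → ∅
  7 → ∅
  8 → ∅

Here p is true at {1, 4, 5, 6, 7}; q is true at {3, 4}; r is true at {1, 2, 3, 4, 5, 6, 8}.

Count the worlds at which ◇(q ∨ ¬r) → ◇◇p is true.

7

1: ◇(q ∨ ¬r) is F, ◇◇p is T. ✓
2: ◇(q ∨ ¬r) is T, ◇◇p is F. ✗
3: ◇(q ∨ ¬r) is F, ◇◇p is F. ✓
4: ◇(q ∨ ¬r) is F, ◇◇p is F. ✓
5: ◇(q ∨ ¬r) is F, ◇◇p is F. ✓
6: ◇(q ∨ ¬r) is F, ◇◇p is F. ✓
7: ◇(q ∨ ¬r) is F, ◇◇p is F. ✓
8: ◇(q ∨ ¬r) is F, ◇◇p is F. ✓
Satisfying worlds: {1, 3, 4, 5, 6, 7, 8}.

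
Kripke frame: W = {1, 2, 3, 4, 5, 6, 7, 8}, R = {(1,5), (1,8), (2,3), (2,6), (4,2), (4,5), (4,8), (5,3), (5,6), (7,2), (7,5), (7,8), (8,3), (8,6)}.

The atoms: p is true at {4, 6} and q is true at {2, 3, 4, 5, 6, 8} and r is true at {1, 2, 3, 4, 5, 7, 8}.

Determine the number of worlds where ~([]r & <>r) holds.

5

1: []r & <>r is T. ✗
2: []r & <>r is F. ✓
3: []r & <>r is F. ✓
4: []r & <>r is T. ✗
5: []r & <>r is F. ✓
6: []r & <>r is F. ✓
7: []r & <>r is T. ✗
8: []r & <>r is F. ✓
Satisfying worlds: {2, 3, 5, 6, 8}.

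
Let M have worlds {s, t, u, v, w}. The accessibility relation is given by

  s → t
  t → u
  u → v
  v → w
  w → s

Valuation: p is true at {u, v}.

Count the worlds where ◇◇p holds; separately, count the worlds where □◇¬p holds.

2 and 3

For ◇◇p:
s: successors {t}; ◇p there: t:T. ✓
t: successors {u}; ◇p there: u:T. ✓
u: successors {v}; ◇p there: v:F. ✗
v: successors {w}; ◇p there: w:F. ✗
w: successors {s}; ◇p there: s:F. ✗
— 2 worlds.
For □◇¬p:
s: successors {t}; ◇¬p there: t:F. ✗
t: successors {u}; ◇¬p there: u:F. ✗
u: successors {v}; ◇¬p there: v:T. ✓
v: successors {w}; ◇¬p there: w:T. ✓
w: successors {s}; ◇¬p there: s:T. ✓
— 3 worlds.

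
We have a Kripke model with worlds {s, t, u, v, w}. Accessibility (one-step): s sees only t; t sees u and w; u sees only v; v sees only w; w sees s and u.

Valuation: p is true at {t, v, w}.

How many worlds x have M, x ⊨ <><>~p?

3

s: successors {t}; <>~p there: t:T. ✓
t: successors {u, w}; <>~p there: u:F, w:T. ✓
u: successors {v}; <>~p there: v:F. ✗
v: successors {w}; <>~p there: w:T. ✓
w: successors {s, u}; <>~p there: s:F, u:F. ✗
Satisfying worlds: {s, t, v}.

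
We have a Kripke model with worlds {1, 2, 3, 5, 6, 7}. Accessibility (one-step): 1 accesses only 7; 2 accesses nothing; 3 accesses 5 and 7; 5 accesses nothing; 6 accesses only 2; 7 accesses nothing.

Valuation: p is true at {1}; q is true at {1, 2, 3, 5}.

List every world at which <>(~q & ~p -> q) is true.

{3, 6}

1: successors {7}; ~q & ~p -> q there: 7:F. ✗
2: no successors, so <>(~q & ~p -> q) fails. ✗
3: successors {5, 7}; ~q & ~p -> q there: 5:T, 7:F. ✓
5: no successors, so <>(~q & ~p -> q) fails. ✗
6: successors {2}; ~q & ~p -> q there: 2:T. ✓
7: no successors, so <>(~q & ~p -> q) fails. ✗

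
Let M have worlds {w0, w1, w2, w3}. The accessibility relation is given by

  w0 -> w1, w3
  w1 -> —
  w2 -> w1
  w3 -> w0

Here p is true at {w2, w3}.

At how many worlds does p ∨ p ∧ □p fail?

w0: p is F, p ∧ □p is F. ✗
w1: p is F, p ∧ □p is F. ✗
w2: p is T, p ∧ □p is F. ✓
w3: p is T, p ∧ □p is F. ✓
Satisfying worlds: {w2, w3}.
So p ∨ p ∧ □p fails at the other 2 worlds.

2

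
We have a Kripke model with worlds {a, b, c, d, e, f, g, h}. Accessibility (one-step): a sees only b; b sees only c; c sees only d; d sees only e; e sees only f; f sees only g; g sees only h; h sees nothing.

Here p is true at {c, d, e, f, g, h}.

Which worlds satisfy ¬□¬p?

a: □¬p is T. ✗
b: □¬p is F. ✓
c: □¬p is F. ✓
d: □¬p is F. ✓
e: □¬p is F. ✓
f: □¬p is F. ✓
g: □¬p is F. ✓
h: □¬p is T. ✗

{b, c, d, e, f, g}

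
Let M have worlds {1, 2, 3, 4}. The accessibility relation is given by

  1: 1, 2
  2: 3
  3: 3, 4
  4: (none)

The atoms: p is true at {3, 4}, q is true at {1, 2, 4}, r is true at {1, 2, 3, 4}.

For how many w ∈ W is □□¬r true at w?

1: successors {1, 2}; □¬r there: 1:F, 2:F. ✗
2: successors {3}; □¬r there: 3:F. ✗
3: successors {3, 4}; □¬r there: 3:F, 4:T. ✗
4: no successors, so □□¬r holds vacuously. ✓
Satisfying worlds: {4}.

1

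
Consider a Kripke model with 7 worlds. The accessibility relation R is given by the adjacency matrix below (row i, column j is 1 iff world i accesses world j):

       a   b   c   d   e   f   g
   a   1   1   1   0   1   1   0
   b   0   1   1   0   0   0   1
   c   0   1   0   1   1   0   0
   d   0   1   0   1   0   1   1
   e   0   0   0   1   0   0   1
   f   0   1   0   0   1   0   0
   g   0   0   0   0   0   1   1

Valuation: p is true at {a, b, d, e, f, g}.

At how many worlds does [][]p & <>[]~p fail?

a: [][]p is F, <>[]~p is F. ✗
b: [][]p is F, <>[]~p is F. ✗
c: [][]p is F, <>[]~p is F. ✗
d: [][]p is F, <>[]~p is F. ✗
e: [][]p is T, <>[]~p is F. ✗
f: [][]p is F, <>[]~p is F. ✗
g: [][]p is T, <>[]~p is F. ✗
Satisfying worlds: ∅.
So [][]p & <>[]~p fails at the other 7 worlds.

7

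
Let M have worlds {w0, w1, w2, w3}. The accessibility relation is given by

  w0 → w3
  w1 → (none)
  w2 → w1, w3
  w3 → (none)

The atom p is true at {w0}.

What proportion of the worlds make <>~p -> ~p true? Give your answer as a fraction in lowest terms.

3/4

w0: <>~p is T, ~p is F. ✗
w1: <>~p is F, ~p is T. ✓
w2: <>~p is T, ~p is T. ✓
w3: <>~p is F, ~p is T. ✓
That's 3 of 4 worlds, so 3/4.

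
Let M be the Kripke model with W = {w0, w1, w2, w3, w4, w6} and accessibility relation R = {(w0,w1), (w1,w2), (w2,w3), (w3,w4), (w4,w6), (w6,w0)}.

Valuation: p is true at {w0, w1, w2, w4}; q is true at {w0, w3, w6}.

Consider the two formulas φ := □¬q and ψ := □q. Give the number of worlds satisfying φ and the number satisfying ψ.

3 and 3

For □¬q:
w0: successors {w1}; ¬q there: w1:T. ✓
w1: successors {w2}; ¬q there: w2:T. ✓
w2: successors {w3}; ¬q there: w3:F. ✗
w3: successors {w4}; ¬q there: w4:T. ✓
w4: successors {w6}; ¬q there: w6:F. ✗
w6: successors {w0}; ¬q there: w0:F. ✗
— 3 worlds.
For □q:
w0: successors {w1}; q there: w1:F. ✗
w1: successors {w2}; q there: w2:F. ✗
w2: successors {w3}; q there: w3:T. ✓
w3: successors {w4}; q there: w4:F. ✗
w4: successors {w6}; q there: w6:T. ✓
w6: successors {w0}; q there: w0:T. ✓
— 3 worlds.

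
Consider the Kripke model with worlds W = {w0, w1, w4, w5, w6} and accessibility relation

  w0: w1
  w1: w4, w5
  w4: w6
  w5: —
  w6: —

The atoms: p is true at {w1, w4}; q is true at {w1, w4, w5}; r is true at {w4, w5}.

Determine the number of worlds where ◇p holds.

w0: successors {w1}; p there: w1:T. ✓
w1: successors {w4, w5}; p there: w4:T, w5:F. ✓
w4: successors {w6}; p there: w6:F. ✗
w5: no successors, so ◇p fails. ✗
w6: no successors, so ◇p fails. ✗
Satisfying worlds: {w0, w1}.

2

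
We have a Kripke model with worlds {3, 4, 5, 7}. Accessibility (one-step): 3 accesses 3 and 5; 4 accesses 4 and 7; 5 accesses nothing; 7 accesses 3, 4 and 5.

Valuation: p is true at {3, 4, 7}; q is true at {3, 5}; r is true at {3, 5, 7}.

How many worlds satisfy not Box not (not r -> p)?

3: Box not (not r -> p) is F. ✓
4: Box not (not r -> p) is F. ✓
5: Box not (not r -> p) is T. ✗
7: Box not (not r -> p) is F. ✓
Satisfying worlds: {3, 4, 7}.

3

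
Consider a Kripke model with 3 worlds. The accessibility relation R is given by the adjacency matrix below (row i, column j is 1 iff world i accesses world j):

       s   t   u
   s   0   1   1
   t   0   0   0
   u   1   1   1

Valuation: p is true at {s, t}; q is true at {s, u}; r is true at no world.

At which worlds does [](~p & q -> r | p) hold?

{t}

s: successors {t, u}; ~p & q -> r | p there: t:T, u:F. ✗
t: no successors, so [](~p & q -> r | p) holds vacuously. ✓
u: successors {s, t, u}; ~p & q -> r | p there: s:T, t:T, u:F. ✗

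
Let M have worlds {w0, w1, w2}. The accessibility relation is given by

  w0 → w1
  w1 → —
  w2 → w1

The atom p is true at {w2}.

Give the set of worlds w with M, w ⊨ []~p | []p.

w0: []~p is T, []p is F. ✓
w1: []~p is T, []p is T. ✓
w2: []~p is T, []p is F. ✓

{w0, w1, w2}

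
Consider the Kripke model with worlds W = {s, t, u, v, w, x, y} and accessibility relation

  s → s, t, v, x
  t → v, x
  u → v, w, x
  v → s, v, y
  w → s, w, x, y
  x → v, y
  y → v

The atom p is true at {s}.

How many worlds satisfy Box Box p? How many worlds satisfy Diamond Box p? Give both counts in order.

0 and 0

For Box Box p:
s: successors {s, t, v, x}; Box p there: s:F, t:F, v:F, x:F. ✗
t: successors {v, x}; Box p there: v:F, x:F. ✗
u: successors {v, w, x}; Box p there: v:F, w:F, x:F. ✗
v: successors {s, v, y}; Box p there: s:F, v:F, y:F. ✗
w: successors {s, w, x, y}; Box p there: s:F, w:F, x:F, y:F. ✗
x: successors {v, y}; Box p there: v:F, y:F. ✗
y: successors {v}; Box p there: v:F. ✗
— 0 worlds.
For Diamond Box p:
s: successors {s, t, v, x}; Box p there: s:F, t:F, v:F, x:F. ✗
t: successors {v, x}; Box p there: v:F, x:F. ✗
u: successors {v, w, x}; Box p there: v:F, w:F, x:F. ✗
v: successors {s, v, y}; Box p there: s:F, v:F, y:F. ✗
w: successors {s, w, x, y}; Box p there: s:F, w:F, x:F, y:F. ✗
x: successors {v, y}; Box p there: v:F, y:F. ✗
y: successors {v}; Box p there: v:F. ✗
— 0 worlds.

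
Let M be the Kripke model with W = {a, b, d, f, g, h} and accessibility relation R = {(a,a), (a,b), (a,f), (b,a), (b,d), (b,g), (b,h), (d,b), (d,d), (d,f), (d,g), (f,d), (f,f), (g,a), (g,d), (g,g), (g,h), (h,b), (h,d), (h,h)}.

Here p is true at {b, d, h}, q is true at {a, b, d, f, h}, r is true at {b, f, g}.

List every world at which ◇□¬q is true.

∅

a: successors {a, b, f}; □¬q there: a:F, b:F, f:F. ✗
b: successors {a, d, g, h}; □¬q there: a:F, d:F, g:F, h:F. ✗
d: successors {b, d, f, g}; □¬q there: b:F, d:F, f:F, g:F. ✗
f: successors {d, f}; □¬q there: d:F, f:F. ✗
g: successors {a, d, g, h}; □¬q there: a:F, d:F, g:F, h:F. ✗
h: successors {b, d, h}; □¬q there: b:F, d:F, h:F. ✗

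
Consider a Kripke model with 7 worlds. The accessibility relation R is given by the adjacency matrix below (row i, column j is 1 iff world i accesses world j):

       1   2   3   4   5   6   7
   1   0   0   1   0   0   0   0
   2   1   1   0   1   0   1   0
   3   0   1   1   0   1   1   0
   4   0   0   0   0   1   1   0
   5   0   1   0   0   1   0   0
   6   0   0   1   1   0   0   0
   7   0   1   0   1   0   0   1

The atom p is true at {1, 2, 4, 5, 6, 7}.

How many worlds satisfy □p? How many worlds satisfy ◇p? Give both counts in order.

For □p:
1: successors {3}; p there: 3:F. ✗
2: successors {1, 2, 4, 6}; p there: 1:T, 2:T, 4:T, 6:T. ✓
3: successors {2, 3, 5, 6}; p there: 2:T, 3:F, 5:T, 6:T. ✗
4: successors {5, 6}; p there: 5:T, 6:T. ✓
5: successors {2, 5}; p there: 2:T, 5:T. ✓
6: successors {3, 4}; p there: 3:F, 4:T. ✗
7: successors {2, 4, 7}; p there: 2:T, 4:T, 7:T. ✓
— 4 worlds.
For ◇p:
1: successors {3}; p there: 3:F. ✗
2: successors {1, 2, 4, 6}; p there: 1:T, 2:T, 4:T, 6:T. ✓
3: successors {2, 3, 5, 6}; p there: 2:T, 3:F, 5:T, 6:T. ✓
4: successors {5, 6}; p there: 5:T, 6:T. ✓
5: successors {2, 5}; p there: 2:T, 5:T. ✓
6: successors {3, 4}; p there: 3:F, 4:T. ✓
7: successors {2, 4, 7}; p there: 2:T, 4:T, 7:T. ✓
— 6 worlds.

4 and 6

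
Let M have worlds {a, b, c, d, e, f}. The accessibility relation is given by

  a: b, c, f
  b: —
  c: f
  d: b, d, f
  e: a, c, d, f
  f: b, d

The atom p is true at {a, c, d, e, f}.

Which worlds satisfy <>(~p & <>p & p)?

a: successors {b, c, f}; ~p & <>p & p there: b:F, c:F, f:F. ✗
b: no successors, so <>(~p & <>p & p) fails. ✗
c: successors {f}; ~p & <>p & p there: f:F. ✗
d: successors {b, d, f}; ~p & <>p & p there: b:F, d:F, f:F. ✗
e: successors {a, c, d, f}; ~p & <>p & p there: a:F, c:F, d:F, f:F. ✗
f: successors {b, d}; ~p & <>p & p there: b:F, d:F. ✗

∅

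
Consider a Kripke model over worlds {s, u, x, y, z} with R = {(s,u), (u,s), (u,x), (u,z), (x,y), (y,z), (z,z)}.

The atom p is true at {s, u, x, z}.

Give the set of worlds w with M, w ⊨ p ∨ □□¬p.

{s, u, x, z}

s: p is T, □□¬p is F. ✓
u: p is T, □□¬p is F. ✓
x: p is T, □□¬p is F. ✓
y: p is F, □□¬p is F. ✗
z: p is T, □□¬p is F. ✓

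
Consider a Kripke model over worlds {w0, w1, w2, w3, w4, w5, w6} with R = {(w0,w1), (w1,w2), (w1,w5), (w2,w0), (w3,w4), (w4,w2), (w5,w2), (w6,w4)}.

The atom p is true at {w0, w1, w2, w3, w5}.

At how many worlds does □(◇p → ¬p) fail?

w0: successors {w1}; ◇p → ¬p there: w1:F. ✗
w1: successors {w2, w5}; ◇p → ¬p there: w2:F, w5:F. ✗
w2: successors {w0}; ◇p → ¬p there: w0:F. ✗
w3: successors {w4}; ◇p → ¬p there: w4:T. ✓
w4: successors {w2}; ◇p → ¬p there: w2:F. ✗
w5: successors {w2}; ◇p → ¬p there: w2:F. ✗
w6: successors {w4}; ◇p → ¬p there: w4:T. ✓
Satisfying worlds: {w3, w6}.
So □(◇p → ¬p) fails at the other 5 worlds.

5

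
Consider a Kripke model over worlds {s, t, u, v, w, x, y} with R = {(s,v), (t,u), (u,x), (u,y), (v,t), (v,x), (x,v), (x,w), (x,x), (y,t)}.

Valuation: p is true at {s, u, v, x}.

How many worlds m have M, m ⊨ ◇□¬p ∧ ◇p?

s: ◇□¬p is F, ◇p is T. ✗
t: ◇□¬p is F, ◇p is T. ✗
u: ◇□¬p is T, ◇p is T. ✓
v: ◇□¬p is F, ◇p is T. ✗
w: ◇□¬p is F, ◇p is F. ✗
x: ◇□¬p is T, ◇p is T. ✓
y: ◇□¬p is F, ◇p is F. ✗
Satisfying worlds: {u, x}.

2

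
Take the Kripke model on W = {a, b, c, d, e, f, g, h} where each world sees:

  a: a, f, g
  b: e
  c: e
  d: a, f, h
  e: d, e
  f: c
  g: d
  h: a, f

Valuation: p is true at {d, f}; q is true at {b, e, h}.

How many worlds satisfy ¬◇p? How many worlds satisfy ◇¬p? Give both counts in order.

3 and 7

For ¬◇p:
a: ◇p is T. ✗
b: ◇p is F. ✓
c: ◇p is F. ✓
d: ◇p is T. ✗
e: ◇p is T. ✗
f: ◇p is F. ✓
g: ◇p is T. ✗
h: ◇p is T. ✗
— 3 worlds.
For ◇¬p:
a: successors {a, f, g}; ¬p there: a:T, f:F, g:T. ✓
b: successors {e}; ¬p there: e:T. ✓
c: successors {e}; ¬p there: e:T. ✓
d: successors {a, f, h}; ¬p there: a:T, f:F, h:T. ✓
e: successors {d, e}; ¬p there: d:F, e:T. ✓
f: successors {c}; ¬p there: c:T. ✓
g: successors {d}; ¬p there: d:F. ✗
h: successors {a, f}; ¬p there: a:T, f:F. ✓
— 7 worlds.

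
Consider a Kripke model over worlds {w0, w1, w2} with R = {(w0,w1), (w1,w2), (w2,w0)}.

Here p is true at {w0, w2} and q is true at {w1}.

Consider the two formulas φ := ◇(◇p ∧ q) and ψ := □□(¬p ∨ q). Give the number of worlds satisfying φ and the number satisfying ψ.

1 and 1

For ◇(◇p ∧ q):
w0: successors {w1}; ◇p ∧ q there: w1:T. ✓
w1: successors {w2}; ◇p ∧ q there: w2:F. ✗
w2: successors {w0}; ◇p ∧ q there: w0:F. ✗
— 1 world.
For □□(¬p ∨ q):
w0: successors {w1}; □(¬p ∨ q) there: w1:F. ✗
w1: successors {w2}; □(¬p ∨ q) there: w2:F. ✗
w2: successors {w0}; □(¬p ∨ q) there: w0:T. ✓
— 1 world.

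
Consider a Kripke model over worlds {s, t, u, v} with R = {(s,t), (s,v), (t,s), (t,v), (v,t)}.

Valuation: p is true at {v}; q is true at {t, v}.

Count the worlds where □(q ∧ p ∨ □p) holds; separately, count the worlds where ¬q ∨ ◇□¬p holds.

For □(q ∧ p ∨ □p):
s: successors {t, v}; q ∧ p ∨ □p there: t:F, v:T. ✗
t: successors {s, v}; q ∧ p ∨ □p there: s:F, v:T. ✗
u: no successors, so □(q ∧ p ∨ □p) holds vacuously. ✓
v: successors {t}; q ∧ p ∨ □p there: t:F. ✗
— 1 world.
For ¬q ∨ ◇□¬p:
s: ¬q is T, ◇□¬p is T. ✓
t: ¬q is F, ◇□¬p is T. ✓
u: ¬q is T, ◇□¬p is F. ✓
v: ¬q is F, ◇□¬p is F. ✗
— 3 worlds.

1 and 3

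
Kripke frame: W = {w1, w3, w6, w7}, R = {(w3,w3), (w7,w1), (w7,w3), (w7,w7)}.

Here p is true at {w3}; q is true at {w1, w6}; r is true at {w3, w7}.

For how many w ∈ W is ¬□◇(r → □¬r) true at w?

2

w1: □◇(r → □¬r) is T. ✗
w3: □◇(r → □¬r) is F. ✓
w6: □◇(r → □¬r) is T. ✗
w7: □◇(r → □¬r) is F. ✓
Satisfying worlds: {w3, w7}.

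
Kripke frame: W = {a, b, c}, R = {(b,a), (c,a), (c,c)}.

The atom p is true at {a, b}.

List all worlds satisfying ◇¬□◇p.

a: no successors, so ◇¬□◇p fails. ✗
b: successors {a}; ¬□◇p there: a:F. ✗
c: successors {a, c}; ¬□◇p there: a:F, c:T. ✓

{c}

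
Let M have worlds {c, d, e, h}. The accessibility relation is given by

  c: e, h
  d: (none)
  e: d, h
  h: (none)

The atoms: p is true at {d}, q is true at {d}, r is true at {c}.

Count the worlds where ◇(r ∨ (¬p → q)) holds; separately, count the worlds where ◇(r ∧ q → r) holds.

For ◇(r ∨ (¬p → q)):
c: successors {e, h}; r ∨ (¬p → q) there: e:F, h:F. ✗
d: no successors, so ◇(r ∨ (¬p → q)) fails. ✗
e: successors {d, h}; r ∨ (¬p → q) there: d:T, h:F. ✓
h: no successors, so ◇(r ∨ (¬p → q)) fails. ✗
— 1 world.
For ◇(r ∧ q → r):
c: successors {e, h}; r ∧ q → r there: e:T, h:T. ✓
d: no successors, so ◇(r ∧ q → r) fails. ✗
e: successors {d, h}; r ∧ q → r there: d:T, h:T. ✓
h: no successors, so ◇(r ∧ q → r) fails. ✗
— 2 worlds.

1 and 2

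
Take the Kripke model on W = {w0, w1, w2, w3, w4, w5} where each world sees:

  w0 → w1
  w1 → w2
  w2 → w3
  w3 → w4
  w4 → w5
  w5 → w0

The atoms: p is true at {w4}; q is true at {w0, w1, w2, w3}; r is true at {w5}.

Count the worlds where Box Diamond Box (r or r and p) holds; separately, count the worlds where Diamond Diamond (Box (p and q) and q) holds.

For Box Diamond Box (r or r and p):
w0: successors {w1}; Diamond Box (r or r and p) there: w1:F. ✗
w1: successors {w2}; Diamond Box (r or r and p) there: w2:F. ✗
w2: successors {w3}; Diamond Box (r or r and p) there: w3:T. ✓
w3: successors {w4}; Diamond Box (r or r and p) there: w4:F. ✗
w4: successors {w5}; Diamond Box (r or r and p) there: w5:F. ✗
w5: successors {w0}; Diamond Box (r or r and p) there: w0:F. ✗
— 1 world.
For Diamond Diamond (Box (p and q) and q):
w0: successors {w1}; Diamond (Box (p and q) and q) there: w1:F. ✗
w1: successors {w2}; Diamond (Box (p and q) and q) there: w2:F. ✗
w2: successors {w3}; Diamond (Box (p and q) and q) there: w3:F. ✗
w3: successors {w4}; Diamond (Box (p and q) and q) there: w4:F. ✗
w4: successors {w5}; Diamond (Box (p and q) and q) there: w5:F. ✗
w5: successors {w0}; Diamond (Box (p and q) and q) there: w0:F. ✗
— 0 worlds.

1 and 0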